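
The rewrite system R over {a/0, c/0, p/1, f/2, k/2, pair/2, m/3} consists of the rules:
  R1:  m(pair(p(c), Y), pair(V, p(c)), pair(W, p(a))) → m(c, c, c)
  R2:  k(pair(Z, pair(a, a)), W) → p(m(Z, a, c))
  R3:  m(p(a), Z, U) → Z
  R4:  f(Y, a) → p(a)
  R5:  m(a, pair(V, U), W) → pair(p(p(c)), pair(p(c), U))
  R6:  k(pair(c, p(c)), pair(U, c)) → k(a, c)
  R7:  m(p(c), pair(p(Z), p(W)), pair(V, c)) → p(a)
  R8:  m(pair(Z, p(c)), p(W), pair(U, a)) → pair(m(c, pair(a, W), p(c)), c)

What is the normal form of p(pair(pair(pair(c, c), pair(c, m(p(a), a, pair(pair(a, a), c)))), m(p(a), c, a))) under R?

1. p(pair(pair(pair(c, c), pair(c, m(p(a), a, pair(pair(a, a), c)))), m(p(a), c, a)))  →  p(pair(pair(pair(c, c), pair(c, a)), m(p(a), c, a)))   [R3 at 1.1.2.2]
2. p(pair(pair(pair(c, c), pair(c, a)), m(p(a), c, a)))  →  p(pair(pair(pair(c, c), pair(c, a)), c))   [R3 at 1.2]

p(pair(pair(pair(c, c), pair(c, a)), c))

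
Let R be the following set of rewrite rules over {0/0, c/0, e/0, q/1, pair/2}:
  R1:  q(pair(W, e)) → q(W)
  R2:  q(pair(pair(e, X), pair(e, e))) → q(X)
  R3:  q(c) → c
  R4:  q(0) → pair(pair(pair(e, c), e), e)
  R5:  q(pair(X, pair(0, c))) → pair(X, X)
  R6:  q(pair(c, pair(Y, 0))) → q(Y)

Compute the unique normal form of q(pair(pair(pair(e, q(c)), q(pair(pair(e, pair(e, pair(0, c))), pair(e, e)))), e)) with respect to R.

c

1. q(pair(pair(pair(e, q(c)), q(pair(pair(e, pair(e, pair(0, c))), pair(e, e)))), e))  →  q(pair(pair(e, q(c)), q(pair(pair(e, pair(e, pair(0, c))), pair(e, e)))))   [R1 at ε]
2. q(pair(pair(e, q(c)), q(pair(pair(e, pair(e, pair(0, c))), pair(e, e)))))  →  q(pair(pair(e, c), q(pair(pair(e, pair(e, pair(0, c))), pair(e, e)))))   [R3 at 1.1.2]
3. q(pair(pair(e, c), q(pair(pair(e, pair(e, pair(0, c))), pair(e, e)))))  →  q(pair(pair(e, c), q(pair(e, pair(0, c)))))   [R2 at 1.2]
4. q(pair(pair(e, c), q(pair(e, pair(0, c)))))  →  q(pair(pair(e, c), pair(e, e)))   [R5 at 1.2]
5. q(pair(pair(e, c), pair(e, e)))  →  q(c)   [R2 at ε]
6. q(c)  →  c   [R3 at ε]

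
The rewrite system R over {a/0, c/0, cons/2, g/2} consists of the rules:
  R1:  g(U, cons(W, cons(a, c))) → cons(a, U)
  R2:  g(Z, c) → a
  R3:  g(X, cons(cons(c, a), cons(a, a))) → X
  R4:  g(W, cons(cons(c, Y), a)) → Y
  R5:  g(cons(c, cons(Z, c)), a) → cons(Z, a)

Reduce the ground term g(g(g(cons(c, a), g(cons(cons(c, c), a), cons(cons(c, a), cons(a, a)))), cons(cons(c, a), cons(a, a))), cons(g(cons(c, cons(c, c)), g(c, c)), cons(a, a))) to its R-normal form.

c

1. g(g(g(cons(c, a), g(cons(cons(c, c), a), cons(cons(c, a), cons(a, a)))), cons(cons(c, a), cons(a, a))), cons(g(cons(c, cons(c, c)), g(c, c)), cons(a, a)))  →  g(g(cons(c, a), g(cons(cons(c, c), a), cons(cons(c, a), cons(a, a)))), cons(g(cons(c, cons(c, c)), g(c, c)), cons(a, a)))   [R3 at 1]
2. g(g(cons(c, a), g(cons(cons(c, c), a), cons(cons(c, a), cons(a, a)))), cons(g(cons(c, cons(c, c)), g(c, c)), cons(a, a)))  →  g(g(cons(c, a), cons(cons(c, c), a)), cons(g(cons(c, cons(c, c)), g(c, c)), cons(a, a)))   [R3 at 1.2]
3. g(g(cons(c, a), cons(cons(c, c), a)), cons(g(cons(c, cons(c, c)), g(c, c)), cons(a, a)))  →  g(c, cons(g(cons(c, cons(c, c)), g(c, c)), cons(a, a)))   [R4 at 1]
4. g(c, cons(g(cons(c, cons(c, c)), g(c, c)), cons(a, a)))  →  g(c, cons(g(cons(c, cons(c, c)), a), cons(a, a)))   [R2 at 2.1.2]
5. g(c, cons(g(cons(c, cons(c, c)), a), cons(a, a)))  →  g(c, cons(cons(c, a), cons(a, a)))   [R5 at 2.1]
6. g(c, cons(cons(c, a), cons(a, a)))  →  c   [R3 at ε]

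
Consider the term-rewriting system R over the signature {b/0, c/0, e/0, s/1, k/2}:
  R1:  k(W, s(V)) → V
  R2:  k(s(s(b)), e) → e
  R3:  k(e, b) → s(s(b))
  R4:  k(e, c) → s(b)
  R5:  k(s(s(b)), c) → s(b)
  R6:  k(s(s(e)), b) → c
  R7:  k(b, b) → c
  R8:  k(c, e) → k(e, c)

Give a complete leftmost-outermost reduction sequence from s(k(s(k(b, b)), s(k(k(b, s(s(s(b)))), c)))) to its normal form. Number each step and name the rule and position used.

s(s(b))

1. s(k(s(k(b, b)), s(k(k(b, s(s(s(b)))), c))))  →  s(k(k(b, s(s(s(b)))), c))   [R1 at 1]
2. s(k(k(b, s(s(s(b)))), c))  →  s(k(s(s(b)), c))   [R1 at 1.1]
3. s(k(s(s(b)), c))  →  s(s(b))   [R5 at 1]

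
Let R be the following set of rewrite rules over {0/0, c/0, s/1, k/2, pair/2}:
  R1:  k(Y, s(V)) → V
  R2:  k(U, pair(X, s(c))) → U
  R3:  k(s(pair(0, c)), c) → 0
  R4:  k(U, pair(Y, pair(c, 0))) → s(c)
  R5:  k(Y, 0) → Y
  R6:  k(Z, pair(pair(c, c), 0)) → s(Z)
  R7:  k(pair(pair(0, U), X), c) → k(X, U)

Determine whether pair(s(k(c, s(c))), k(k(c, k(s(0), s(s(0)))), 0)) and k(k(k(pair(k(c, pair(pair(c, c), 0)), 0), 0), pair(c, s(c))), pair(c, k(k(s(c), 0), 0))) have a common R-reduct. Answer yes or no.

Reduce t₁ = pair(s(k(c, s(c))), k(k(c, k(s(0), s(s(0)))), 0)):
1. pair(s(k(c, s(c))), k(k(c, k(s(0), s(s(0)))), 0))  →  pair(s(c), k(k(c, k(s(0), s(s(0)))), 0))   [R1 at 1.1]
2. pair(s(c), k(k(c, k(s(0), s(s(0)))), 0))  →  pair(s(c), k(c, k(s(0), s(s(0)))))   [R5 at 2]
3. pair(s(c), k(c, k(s(0), s(s(0)))))  →  pair(s(c), k(c, s(0)))   [R1 at 2.2]
4. pair(s(c), k(c, s(0)))  →  pair(s(c), 0)   [R1 at 2]

Reduce t₂ = k(k(k(pair(k(c, pair(pair(c, c), 0)), 0), 0), pair(c, s(c))), pair(c, k(k(s(c), 0), 0))):
1. k(k(k(pair(k(c, pair(pair(c, c), 0)), 0), 0), pair(c, s(c))), pair(c, k(k(s(c), 0), 0)))  →  k(k(pair(k(c, pair(pair(c, c), 0)), 0), 0), pair(c, k(k(s(c), 0), 0)))   [R2 at 1]
2. k(k(pair(k(c, pair(pair(c, c), 0)), 0), 0), pair(c, k(k(s(c), 0), 0)))  →  k(pair(k(c, pair(pair(c, c), 0)), 0), pair(c, k(k(s(c), 0), 0)))   [R5 at 1]
3. k(pair(k(c, pair(pair(c, c), 0)), 0), pair(c, k(k(s(c), 0), 0)))  →  k(pair(s(c), 0), pair(c, k(k(s(c), 0), 0)))   [R6 at 1.1]
4. k(pair(s(c), 0), pair(c, k(k(s(c), 0), 0)))  →  k(pair(s(c), 0), pair(c, k(s(c), 0)))   [R5 at 2.2]
5. k(pair(s(c), 0), pair(c, k(s(c), 0)))  →  k(pair(s(c), 0), pair(c, s(c)))   [R5 at 2.2]
6. k(pair(s(c), 0), pair(c, s(c)))  →  pair(s(c), 0)   [R2 at ε]

yes — NF(t₁) = pair(s(c), 0), NF(t₂) = pair(s(c), 0)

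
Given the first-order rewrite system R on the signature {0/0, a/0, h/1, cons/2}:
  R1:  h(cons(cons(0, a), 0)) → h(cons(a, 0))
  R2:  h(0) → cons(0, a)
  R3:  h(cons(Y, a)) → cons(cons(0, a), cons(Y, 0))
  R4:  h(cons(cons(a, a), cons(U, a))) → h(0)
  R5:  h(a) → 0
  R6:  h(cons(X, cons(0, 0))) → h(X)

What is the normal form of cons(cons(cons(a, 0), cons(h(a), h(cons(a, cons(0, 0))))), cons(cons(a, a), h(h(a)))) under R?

1. cons(cons(cons(a, 0), cons(h(a), h(cons(a, cons(0, 0))))), cons(cons(a, a), h(h(a))))  →  cons(cons(cons(a, 0), cons(0, h(cons(a, cons(0, 0))))), cons(cons(a, a), h(h(a))))   [R5 at 1.2.1]
2. cons(cons(cons(a, 0), cons(0, h(cons(a, cons(0, 0))))), cons(cons(a, a), h(h(a))))  →  cons(cons(cons(a, 0), cons(0, h(a))), cons(cons(a, a), h(h(a))))   [R6 at 1.2.2]
3. cons(cons(cons(a, 0), cons(0, h(a))), cons(cons(a, a), h(h(a))))  →  cons(cons(cons(a, 0), cons(0, 0)), cons(cons(a, a), h(h(a))))   [R5 at 1.2.2]
4. cons(cons(cons(a, 0), cons(0, 0)), cons(cons(a, a), h(h(a))))  →  cons(cons(cons(a, 0), cons(0, 0)), cons(cons(a, a), h(0)))   [R5 at 2.2.1]
5. cons(cons(cons(a, 0), cons(0, 0)), cons(cons(a, a), h(0)))  →  cons(cons(cons(a, 0), cons(0, 0)), cons(cons(a, a), cons(0, a)))   [R2 at 2.2]

cons(cons(cons(a, 0), cons(0, 0)), cons(cons(a, a), cons(0, a)))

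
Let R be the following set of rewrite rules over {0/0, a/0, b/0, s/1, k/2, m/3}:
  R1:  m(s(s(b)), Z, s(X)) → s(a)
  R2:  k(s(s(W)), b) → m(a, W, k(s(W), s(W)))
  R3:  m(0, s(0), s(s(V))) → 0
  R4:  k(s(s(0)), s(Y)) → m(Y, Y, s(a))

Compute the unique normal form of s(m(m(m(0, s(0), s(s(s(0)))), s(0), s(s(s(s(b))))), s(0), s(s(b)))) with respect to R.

1. s(m(m(m(0, s(0), s(s(s(0)))), s(0), s(s(s(s(b))))), s(0), s(s(b))))  →  s(m(m(0, s(0), s(s(s(s(b))))), s(0), s(s(b))))   [R3 at 1.1.1]
2. s(m(m(0, s(0), s(s(s(s(b))))), s(0), s(s(b))))  →  s(m(0, s(0), s(s(b))))   [R3 at 1.1]
3. s(m(0, s(0), s(s(b))))  →  s(0)   [R3 at 1]

s(0)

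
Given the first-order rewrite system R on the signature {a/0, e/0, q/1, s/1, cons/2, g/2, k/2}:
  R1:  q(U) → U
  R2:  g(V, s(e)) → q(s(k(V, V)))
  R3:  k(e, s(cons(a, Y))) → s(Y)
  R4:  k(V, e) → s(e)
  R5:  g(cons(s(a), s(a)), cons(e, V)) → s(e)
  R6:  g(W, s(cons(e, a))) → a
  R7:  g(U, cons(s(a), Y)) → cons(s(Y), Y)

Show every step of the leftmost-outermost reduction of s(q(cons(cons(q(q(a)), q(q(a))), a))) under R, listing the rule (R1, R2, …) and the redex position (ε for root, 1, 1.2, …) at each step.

s(cons(cons(a, a), a))

1. s(q(cons(cons(q(q(a)), q(q(a))), a)))  →  s(cons(cons(q(q(a)), q(q(a))), a))   [R1 at 1]
2. s(cons(cons(q(q(a)), q(q(a))), a))  →  s(cons(cons(q(a), q(q(a))), a))   [R1 at 1.1.1]
3. s(cons(cons(q(a), q(q(a))), a))  →  s(cons(cons(a, q(q(a))), a))   [R1 at 1.1.1]
4. s(cons(cons(a, q(q(a))), a))  →  s(cons(cons(a, q(a)), a))   [R1 at 1.1.2]
5. s(cons(cons(a, q(a)), a))  →  s(cons(cons(a, a), a))   [R1 at 1.1.2]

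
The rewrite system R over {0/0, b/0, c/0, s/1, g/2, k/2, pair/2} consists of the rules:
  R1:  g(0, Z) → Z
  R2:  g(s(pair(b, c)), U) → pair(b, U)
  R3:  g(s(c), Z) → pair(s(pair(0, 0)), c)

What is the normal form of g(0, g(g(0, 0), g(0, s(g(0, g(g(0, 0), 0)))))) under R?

s(0)

1. g(0, g(g(0, 0), g(0, s(g(0, g(g(0, 0), 0))))))  →  g(g(0, 0), g(0, s(g(0, g(g(0, 0), 0)))))   [R1 at ε]
2. g(g(0, 0), g(0, s(g(0, g(g(0, 0), 0)))))  →  g(0, g(0, s(g(0, g(g(0, 0), 0)))))   [R1 at 1]
3. g(0, g(0, s(g(0, g(g(0, 0), 0)))))  →  g(0, s(g(0, g(g(0, 0), 0))))   [R1 at ε]
4. g(0, s(g(0, g(g(0, 0), 0))))  →  s(g(0, g(g(0, 0), 0)))   [R1 at ε]
5. s(g(0, g(g(0, 0), 0)))  →  s(g(g(0, 0), 0))   [R1 at 1]
6. s(g(g(0, 0), 0))  →  s(g(0, 0))   [R1 at 1.1]
7. s(g(0, 0))  →  s(0)   [R1 at 1]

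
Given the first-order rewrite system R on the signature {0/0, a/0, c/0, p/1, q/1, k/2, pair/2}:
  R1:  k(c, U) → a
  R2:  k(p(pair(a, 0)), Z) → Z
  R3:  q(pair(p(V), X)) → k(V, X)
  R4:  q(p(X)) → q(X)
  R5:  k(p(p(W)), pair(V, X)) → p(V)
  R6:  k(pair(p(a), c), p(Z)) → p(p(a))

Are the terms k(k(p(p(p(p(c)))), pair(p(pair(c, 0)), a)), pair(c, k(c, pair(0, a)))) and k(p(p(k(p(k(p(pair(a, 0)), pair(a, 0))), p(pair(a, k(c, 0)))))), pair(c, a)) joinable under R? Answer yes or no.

Reduce t₁ = k(k(p(p(p(p(c)))), pair(p(pair(c, 0)), a)), pair(c, k(c, pair(0, a)))):
1. k(k(p(p(p(p(c)))), pair(p(pair(c, 0)), a)), pair(c, k(c, pair(0, a))))  →  k(p(p(pair(c, 0))), pair(c, k(c, pair(0, a))))   [R5 at 1]
2. k(p(p(pair(c, 0))), pair(c, k(c, pair(0, a))))  →  p(c)   [R5 at ε]

Reduce t₂ = k(p(p(k(p(k(p(pair(a, 0)), pair(a, 0))), p(pair(a, k(c, 0)))))), pair(c, a)):
1. k(p(p(k(p(k(p(pair(a, 0)), pair(a, 0))), p(pair(a, k(c, 0)))))), pair(c, a))  →  p(c)   [R5 at ε]

yes — NF(t₁) = p(c), NF(t₂) = p(c)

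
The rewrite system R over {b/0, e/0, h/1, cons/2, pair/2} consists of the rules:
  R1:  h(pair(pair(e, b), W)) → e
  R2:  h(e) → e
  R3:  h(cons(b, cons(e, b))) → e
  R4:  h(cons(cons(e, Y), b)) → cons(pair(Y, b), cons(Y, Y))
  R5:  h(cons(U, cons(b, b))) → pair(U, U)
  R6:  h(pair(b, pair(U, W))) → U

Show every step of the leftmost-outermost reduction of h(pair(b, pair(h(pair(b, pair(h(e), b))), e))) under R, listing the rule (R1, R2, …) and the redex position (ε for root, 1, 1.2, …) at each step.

e

1. h(pair(b, pair(h(pair(b, pair(h(e), b))), e)))  →  h(pair(b, pair(h(e), b)))   [R6 at ε]
2. h(pair(b, pair(h(e), b)))  →  h(e)   [R6 at ε]
3. h(e)  →  e   [R2 at ε]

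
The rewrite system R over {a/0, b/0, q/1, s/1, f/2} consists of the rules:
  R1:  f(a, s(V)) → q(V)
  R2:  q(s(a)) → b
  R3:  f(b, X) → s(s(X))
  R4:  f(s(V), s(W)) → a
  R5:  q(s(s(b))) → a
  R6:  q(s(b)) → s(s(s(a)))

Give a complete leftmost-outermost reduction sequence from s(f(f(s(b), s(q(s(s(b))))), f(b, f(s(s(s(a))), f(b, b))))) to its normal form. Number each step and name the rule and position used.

1. s(f(f(s(b), s(q(s(s(b))))), f(b, f(s(s(s(a))), f(b, b)))))  →  s(f(a, f(b, f(s(s(s(a))), f(b, b)))))   [R4 at 1.1]
2. s(f(a, f(b, f(s(s(s(a))), f(b, b)))))  →  s(f(a, s(s(f(s(s(s(a))), f(b, b))))))   [R3 at 1.2]
3. s(f(a, s(s(f(s(s(s(a))), f(b, b))))))  →  s(q(s(f(s(s(s(a))), f(b, b)))))   [R1 at 1]
4. s(q(s(f(s(s(s(a))), f(b, b)))))  →  s(q(s(f(s(s(s(a))), s(s(b))))))   [R3 at 1.1.1.2]
5. s(q(s(f(s(s(s(a))), s(s(b))))))  →  s(q(s(a)))   [R4 at 1.1.1]
6. s(q(s(a)))  →  s(b)   [R2 at 1]

s(b)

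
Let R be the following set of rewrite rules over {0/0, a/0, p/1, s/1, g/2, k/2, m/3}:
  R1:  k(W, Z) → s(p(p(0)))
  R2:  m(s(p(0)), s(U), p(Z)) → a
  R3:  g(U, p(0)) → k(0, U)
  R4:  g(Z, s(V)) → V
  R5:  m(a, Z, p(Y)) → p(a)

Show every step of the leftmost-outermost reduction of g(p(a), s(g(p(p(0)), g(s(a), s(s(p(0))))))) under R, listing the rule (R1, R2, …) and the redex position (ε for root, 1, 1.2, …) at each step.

1. g(p(a), s(g(p(p(0)), g(s(a), s(s(p(0)))))))  →  g(p(p(0)), g(s(a), s(s(p(0)))))   [R4 at ε]
2. g(p(p(0)), g(s(a), s(s(p(0)))))  →  g(p(p(0)), s(p(0)))   [R4 at 2]
3. g(p(p(0)), s(p(0)))  →  p(0)   [R4 at ε]

p(0)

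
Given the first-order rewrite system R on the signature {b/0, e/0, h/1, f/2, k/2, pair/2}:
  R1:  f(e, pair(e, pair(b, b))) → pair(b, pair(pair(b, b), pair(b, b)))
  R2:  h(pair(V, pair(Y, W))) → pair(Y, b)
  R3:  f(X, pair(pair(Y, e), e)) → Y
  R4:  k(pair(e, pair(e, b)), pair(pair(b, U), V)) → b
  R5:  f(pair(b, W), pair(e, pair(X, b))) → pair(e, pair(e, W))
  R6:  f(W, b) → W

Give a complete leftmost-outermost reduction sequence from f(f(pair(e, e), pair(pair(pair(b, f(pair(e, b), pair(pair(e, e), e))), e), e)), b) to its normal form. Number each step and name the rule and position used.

1. f(f(pair(e, e), pair(pair(pair(b, f(pair(e, b), pair(pair(e, e), e))), e), e)), b)  →  f(pair(e, e), pair(pair(pair(b, f(pair(e, b), pair(pair(e, e), e))), e), e))   [R6 at ε]
2. f(pair(e, e), pair(pair(pair(b, f(pair(e, b), pair(pair(e, e), e))), e), e))  →  pair(b, f(pair(e, b), pair(pair(e, e), e)))   [R3 at ε]
3. pair(b, f(pair(e, b), pair(pair(e, e), e)))  →  pair(b, e)   [R3 at 2]

pair(b, e)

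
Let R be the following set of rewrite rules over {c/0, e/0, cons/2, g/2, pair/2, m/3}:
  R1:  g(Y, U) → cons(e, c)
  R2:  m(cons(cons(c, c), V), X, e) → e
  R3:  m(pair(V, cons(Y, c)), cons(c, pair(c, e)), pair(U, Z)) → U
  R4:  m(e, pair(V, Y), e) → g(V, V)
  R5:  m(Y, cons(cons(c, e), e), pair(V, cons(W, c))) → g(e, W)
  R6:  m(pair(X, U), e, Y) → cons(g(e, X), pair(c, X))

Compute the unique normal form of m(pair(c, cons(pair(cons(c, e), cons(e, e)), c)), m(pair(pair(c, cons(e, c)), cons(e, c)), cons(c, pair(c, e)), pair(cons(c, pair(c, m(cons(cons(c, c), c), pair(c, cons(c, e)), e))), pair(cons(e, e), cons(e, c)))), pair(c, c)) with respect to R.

c

1. m(pair(c, cons(pair(cons(c, e), cons(e, e)), c)), m(pair(pair(c, cons(e, c)), cons(e, c)), cons(c, pair(c, e)), pair(cons(c, pair(c, m(cons(cons(c, c), c), pair(c, cons(c, e)), e))), pair(cons(e, e), cons(e, c)))), pair(c, c))  →  m(pair(c, cons(pair(cons(c, e), cons(e, e)), c)), cons(c, pair(c, m(cons(cons(c, c), c), pair(c, cons(c, e)), e))), pair(c, c))   [R3 at 2]
2. m(pair(c, cons(pair(cons(c, e), cons(e, e)), c)), cons(c, pair(c, m(cons(cons(c, c), c), pair(c, cons(c, e)), e))), pair(c, c))  →  m(pair(c, cons(pair(cons(c, e), cons(e, e)), c)), cons(c, pair(c, e)), pair(c, c))   [R2 at 2.2.2]
3. m(pair(c, cons(pair(cons(c, e), cons(e, e)), c)), cons(c, pair(c, e)), pair(c, c))  →  c   [R3 at ε]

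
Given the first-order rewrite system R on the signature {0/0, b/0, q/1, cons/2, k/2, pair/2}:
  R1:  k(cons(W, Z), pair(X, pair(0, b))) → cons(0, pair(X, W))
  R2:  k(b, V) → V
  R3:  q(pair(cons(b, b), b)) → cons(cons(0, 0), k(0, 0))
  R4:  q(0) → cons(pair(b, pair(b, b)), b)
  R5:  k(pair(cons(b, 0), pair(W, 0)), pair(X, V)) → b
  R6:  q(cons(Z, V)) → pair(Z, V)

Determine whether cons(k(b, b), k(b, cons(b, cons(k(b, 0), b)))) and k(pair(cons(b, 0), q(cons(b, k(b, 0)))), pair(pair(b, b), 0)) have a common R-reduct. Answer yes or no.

no — NF(t₁) = cons(b, cons(b, cons(0, b))), NF(t₂) = b

Reduce t₁ = cons(k(b, b), k(b, cons(b, cons(k(b, 0), b)))):
1. cons(k(b, b), k(b, cons(b, cons(k(b, 0), b))))  →  cons(b, k(b, cons(b, cons(k(b, 0), b))))   [R2 at 1]
2. cons(b, k(b, cons(b, cons(k(b, 0), b))))  →  cons(b, cons(b, cons(k(b, 0), b)))   [R2 at 2]
3. cons(b, cons(b, cons(k(b, 0), b)))  →  cons(b, cons(b, cons(0, b)))   [R2 at 2.2.1]

Reduce t₂ = k(pair(cons(b, 0), q(cons(b, k(b, 0)))), pair(pair(b, b), 0)):
1. k(pair(cons(b, 0), q(cons(b, k(b, 0)))), pair(pair(b, b), 0))  →  k(pair(cons(b, 0), pair(b, k(b, 0))), pair(pair(b, b), 0))   [R6 at 1.2]
2. k(pair(cons(b, 0), pair(b, k(b, 0))), pair(pair(b, b), 0))  →  k(pair(cons(b, 0), pair(b, 0)), pair(pair(b, b), 0))   [R2 at 1.2.2]
3. k(pair(cons(b, 0), pair(b, 0)), pair(pair(b, b), 0))  →  b   [R5 at ε]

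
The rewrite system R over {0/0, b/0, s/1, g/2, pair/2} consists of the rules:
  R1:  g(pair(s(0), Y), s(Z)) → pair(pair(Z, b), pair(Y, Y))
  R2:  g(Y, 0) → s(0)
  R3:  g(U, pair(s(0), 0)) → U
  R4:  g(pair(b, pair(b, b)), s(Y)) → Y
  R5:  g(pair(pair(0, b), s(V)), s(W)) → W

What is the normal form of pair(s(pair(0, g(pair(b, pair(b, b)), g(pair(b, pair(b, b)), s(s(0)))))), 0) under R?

pair(s(pair(0, 0)), 0)

1. pair(s(pair(0, g(pair(b, pair(b, b)), g(pair(b, pair(b, b)), s(s(0)))))), 0)  →  pair(s(pair(0, g(pair(b, pair(b, b)), s(0)))), 0)   [R4 at 1.1.2.2]
2. pair(s(pair(0, g(pair(b, pair(b, b)), s(0)))), 0)  →  pair(s(pair(0, 0)), 0)   [R4 at 1.1.2]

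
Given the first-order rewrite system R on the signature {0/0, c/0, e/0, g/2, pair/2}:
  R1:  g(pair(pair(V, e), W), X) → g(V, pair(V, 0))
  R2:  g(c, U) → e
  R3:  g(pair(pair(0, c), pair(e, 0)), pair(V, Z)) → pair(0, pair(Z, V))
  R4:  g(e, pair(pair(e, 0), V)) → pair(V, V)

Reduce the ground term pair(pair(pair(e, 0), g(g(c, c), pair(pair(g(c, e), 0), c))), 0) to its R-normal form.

pair(pair(pair(e, 0), pair(c, c)), 0)

1. pair(pair(pair(e, 0), g(g(c, c), pair(pair(g(c, e), 0), c))), 0)  →  pair(pair(pair(e, 0), g(e, pair(pair(g(c, e), 0), c))), 0)   [R2 at 1.2.1]
2. pair(pair(pair(e, 0), g(e, pair(pair(g(c, e), 0), c))), 0)  →  pair(pair(pair(e, 0), g(e, pair(pair(e, 0), c))), 0)   [R2 at 1.2.2.1.1]
3. pair(pair(pair(e, 0), g(e, pair(pair(e, 0), c))), 0)  →  pair(pair(pair(e, 0), pair(c, c)), 0)   [R4 at 1.2]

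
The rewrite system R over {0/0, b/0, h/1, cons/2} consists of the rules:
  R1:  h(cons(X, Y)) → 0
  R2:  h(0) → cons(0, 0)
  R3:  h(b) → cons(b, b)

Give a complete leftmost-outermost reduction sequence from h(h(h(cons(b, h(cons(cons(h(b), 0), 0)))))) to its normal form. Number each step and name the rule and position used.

0

1. h(h(h(cons(b, h(cons(cons(h(b), 0), 0))))))  →  h(h(0))   [R1 at 1.1]
2. h(h(0))  →  h(cons(0, 0))   [R2 at 1]
3. h(cons(0, 0))  →  0   [R1 at ε]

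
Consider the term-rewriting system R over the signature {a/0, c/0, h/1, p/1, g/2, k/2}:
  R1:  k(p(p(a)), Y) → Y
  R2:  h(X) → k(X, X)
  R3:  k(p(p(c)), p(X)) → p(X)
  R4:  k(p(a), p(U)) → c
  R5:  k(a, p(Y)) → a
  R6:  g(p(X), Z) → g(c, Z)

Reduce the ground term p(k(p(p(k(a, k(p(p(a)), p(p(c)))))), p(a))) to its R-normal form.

1. p(k(p(p(k(a, k(p(p(a)), p(p(c)))))), p(a)))  →  p(k(p(p(k(a, p(p(c))))), p(a)))   [R1 at 1.1.1.1.2]
2. p(k(p(p(k(a, p(p(c))))), p(a)))  →  p(k(p(p(a)), p(a)))   [R5 at 1.1.1.1]
3. p(k(p(p(a)), p(a)))  →  p(p(a))   [R1 at 1]

p(p(a))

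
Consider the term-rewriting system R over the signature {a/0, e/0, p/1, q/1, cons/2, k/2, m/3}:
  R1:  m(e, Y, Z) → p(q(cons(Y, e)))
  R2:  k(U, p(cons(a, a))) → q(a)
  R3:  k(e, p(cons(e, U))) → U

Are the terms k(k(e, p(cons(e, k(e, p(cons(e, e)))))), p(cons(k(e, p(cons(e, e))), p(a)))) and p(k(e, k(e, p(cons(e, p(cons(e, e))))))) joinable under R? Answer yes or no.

no — NF(t₁) = p(a), NF(t₂) = p(e)

Reduce t₁ = k(k(e, p(cons(e, k(e, p(cons(e, e)))))), p(cons(k(e, p(cons(e, e))), p(a)))):
1. k(k(e, p(cons(e, k(e, p(cons(e, e)))))), p(cons(k(e, p(cons(e, e))), p(a))))  →  k(k(e, p(cons(e, e))), p(cons(k(e, p(cons(e, e))), p(a))))   [R3 at 1]
2. k(k(e, p(cons(e, e))), p(cons(k(e, p(cons(e, e))), p(a))))  →  k(e, p(cons(k(e, p(cons(e, e))), p(a))))   [R3 at 1]
3. k(e, p(cons(k(e, p(cons(e, e))), p(a))))  →  k(e, p(cons(e, p(a))))   [R3 at 2.1.1]
4. k(e, p(cons(e, p(a))))  →  p(a)   [R3 at ε]

Reduce t₂ = p(k(e, k(e, p(cons(e, p(cons(e, e))))))):
1. p(k(e, k(e, p(cons(e, p(cons(e, e)))))))  →  p(k(e, p(cons(e, e))))   [R3 at 1.2]
2. p(k(e, p(cons(e, e))))  →  p(e)   [R3 at 1]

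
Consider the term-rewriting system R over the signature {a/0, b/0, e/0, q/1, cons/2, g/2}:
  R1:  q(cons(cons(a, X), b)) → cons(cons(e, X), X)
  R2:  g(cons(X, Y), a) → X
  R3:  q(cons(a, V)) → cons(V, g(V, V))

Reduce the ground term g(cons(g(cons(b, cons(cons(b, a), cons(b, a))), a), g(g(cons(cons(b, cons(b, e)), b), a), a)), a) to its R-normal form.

b

1. g(cons(g(cons(b, cons(cons(b, a), cons(b, a))), a), g(g(cons(cons(b, cons(b, e)), b), a), a)), a)  →  g(cons(b, cons(cons(b, a), cons(b, a))), a)   [R2 at ε]
2. g(cons(b, cons(cons(b, a), cons(b, a))), a)  →  b   [R2 at ε]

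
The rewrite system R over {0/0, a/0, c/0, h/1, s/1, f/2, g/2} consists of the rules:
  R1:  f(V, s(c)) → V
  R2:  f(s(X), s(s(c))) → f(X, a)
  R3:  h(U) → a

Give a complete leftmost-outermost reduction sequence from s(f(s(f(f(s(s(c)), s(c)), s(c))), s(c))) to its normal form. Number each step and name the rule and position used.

s(s(s(s(c))))

1. s(f(s(f(f(s(s(c)), s(c)), s(c))), s(c)))  →  s(s(f(f(s(s(c)), s(c)), s(c))))   [R1 at 1]
2. s(s(f(f(s(s(c)), s(c)), s(c))))  →  s(s(f(s(s(c)), s(c))))   [R1 at 1.1]
3. s(s(f(s(s(c)), s(c))))  →  s(s(s(s(c))))   [R1 at 1.1]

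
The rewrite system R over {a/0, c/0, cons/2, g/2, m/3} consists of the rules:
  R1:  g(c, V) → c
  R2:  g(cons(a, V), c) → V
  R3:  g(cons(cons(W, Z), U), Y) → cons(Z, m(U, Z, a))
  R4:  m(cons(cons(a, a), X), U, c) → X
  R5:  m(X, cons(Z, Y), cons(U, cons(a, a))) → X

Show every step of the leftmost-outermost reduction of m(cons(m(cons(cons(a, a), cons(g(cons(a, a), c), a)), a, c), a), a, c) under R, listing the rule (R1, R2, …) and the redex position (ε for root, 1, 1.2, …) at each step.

a

1. m(cons(m(cons(cons(a, a), cons(g(cons(a, a), c), a)), a, c), a), a, c)  →  m(cons(cons(g(cons(a, a), c), a), a), a, c)   [R4 at 1.1]
2. m(cons(cons(g(cons(a, a), c), a), a), a, c)  →  m(cons(cons(a, a), a), a, c)   [R2 at 1.1.1]
3. m(cons(cons(a, a), a), a, c)  →  a   [R4 at ε]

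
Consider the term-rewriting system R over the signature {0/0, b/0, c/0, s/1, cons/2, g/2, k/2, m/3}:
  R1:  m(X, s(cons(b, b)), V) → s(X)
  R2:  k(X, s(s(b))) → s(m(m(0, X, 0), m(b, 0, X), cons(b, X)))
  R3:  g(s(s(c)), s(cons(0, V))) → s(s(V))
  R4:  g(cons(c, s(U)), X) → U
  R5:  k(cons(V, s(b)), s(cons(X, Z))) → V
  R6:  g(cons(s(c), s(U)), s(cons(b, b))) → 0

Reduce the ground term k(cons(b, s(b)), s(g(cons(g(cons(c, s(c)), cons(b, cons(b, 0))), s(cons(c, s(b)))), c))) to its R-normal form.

1. k(cons(b, s(b)), s(g(cons(g(cons(c, s(c)), cons(b, cons(b, 0))), s(cons(c, s(b)))), c)))  →  k(cons(b, s(b)), s(g(cons(c, s(cons(c, s(b)))), c)))   [R4 at 2.1.1.1]
2. k(cons(b, s(b)), s(g(cons(c, s(cons(c, s(b)))), c)))  →  k(cons(b, s(b)), s(cons(c, s(b))))   [R4 at 2.1]
3. k(cons(b, s(b)), s(cons(c, s(b))))  →  b   [R5 at ε]

b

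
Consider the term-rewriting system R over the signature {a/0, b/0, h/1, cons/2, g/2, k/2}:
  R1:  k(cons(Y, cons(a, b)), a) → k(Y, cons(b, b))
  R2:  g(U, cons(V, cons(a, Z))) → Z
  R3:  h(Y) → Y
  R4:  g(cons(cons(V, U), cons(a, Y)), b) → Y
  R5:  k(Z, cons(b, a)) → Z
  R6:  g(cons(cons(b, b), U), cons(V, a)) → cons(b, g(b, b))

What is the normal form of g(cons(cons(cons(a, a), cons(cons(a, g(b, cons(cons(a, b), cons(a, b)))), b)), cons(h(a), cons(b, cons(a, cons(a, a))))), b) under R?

cons(b, cons(a, cons(a, a)))

1. g(cons(cons(cons(a, a), cons(cons(a, g(b, cons(cons(a, b), cons(a, b)))), b)), cons(h(a), cons(b, cons(a, cons(a, a))))), b)  →  g(cons(cons(cons(a, a), cons(cons(a, b), b)), cons(h(a), cons(b, cons(a, cons(a, a))))), b)   [R2 at 1.1.2.1.2]
2. g(cons(cons(cons(a, a), cons(cons(a, b), b)), cons(h(a), cons(b, cons(a, cons(a, a))))), b)  →  g(cons(cons(cons(a, a), cons(cons(a, b), b)), cons(a, cons(b, cons(a, cons(a, a))))), b)   [R3 at 1.2.1]
3. g(cons(cons(cons(a, a), cons(cons(a, b), b)), cons(a, cons(b, cons(a, cons(a, a))))), b)  →  cons(b, cons(a, cons(a, a)))   [R4 at ε]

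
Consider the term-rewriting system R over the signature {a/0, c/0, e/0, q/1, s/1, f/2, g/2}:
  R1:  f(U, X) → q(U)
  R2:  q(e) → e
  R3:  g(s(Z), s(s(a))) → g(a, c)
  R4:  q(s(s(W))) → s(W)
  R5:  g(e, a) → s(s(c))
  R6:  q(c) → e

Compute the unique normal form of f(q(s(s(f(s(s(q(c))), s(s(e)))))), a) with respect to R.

1. f(q(s(s(f(s(s(q(c))), s(s(e)))))), a)  →  q(q(s(s(f(s(s(q(c))), s(s(e)))))))   [R1 at ε]
2. q(q(s(s(f(s(s(q(c))), s(s(e)))))))  →  q(s(f(s(s(q(c))), s(s(e)))))   [R4 at 1]
3. q(s(f(s(s(q(c))), s(s(e)))))  →  q(s(q(s(s(q(c))))))   [R1 at 1.1]
4. q(s(q(s(s(q(c))))))  →  q(s(s(q(c))))   [R4 at 1.1]
5. q(s(s(q(c))))  →  s(q(c))   [R4 at ε]
6. s(q(c))  →  s(e)   [R6 at 1]

s(e)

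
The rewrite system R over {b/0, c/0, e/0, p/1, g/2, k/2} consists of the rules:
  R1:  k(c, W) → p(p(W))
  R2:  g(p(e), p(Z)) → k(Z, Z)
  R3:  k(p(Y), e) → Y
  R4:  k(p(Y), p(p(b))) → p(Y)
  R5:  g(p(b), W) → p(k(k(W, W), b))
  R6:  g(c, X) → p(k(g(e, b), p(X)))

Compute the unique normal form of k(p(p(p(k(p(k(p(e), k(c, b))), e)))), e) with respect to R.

p(p(p(e)))

1. k(p(p(p(k(p(k(p(e), k(c, b))), e)))), e)  →  p(p(k(p(k(p(e), k(c, b))), e)))   [R3 at ε]
2. p(p(k(p(k(p(e), k(c, b))), e)))  →  p(p(k(p(e), k(c, b))))   [R3 at 1.1]
3. p(p(k(p(e), k(c, b))))  →  p(p(k(p(e), p(p(b)))))   [R1 at 1.1.2]
4. p(p(k(p(e), p(p(b)))))  →  p(p(p(e)))   [R4 at 1.1]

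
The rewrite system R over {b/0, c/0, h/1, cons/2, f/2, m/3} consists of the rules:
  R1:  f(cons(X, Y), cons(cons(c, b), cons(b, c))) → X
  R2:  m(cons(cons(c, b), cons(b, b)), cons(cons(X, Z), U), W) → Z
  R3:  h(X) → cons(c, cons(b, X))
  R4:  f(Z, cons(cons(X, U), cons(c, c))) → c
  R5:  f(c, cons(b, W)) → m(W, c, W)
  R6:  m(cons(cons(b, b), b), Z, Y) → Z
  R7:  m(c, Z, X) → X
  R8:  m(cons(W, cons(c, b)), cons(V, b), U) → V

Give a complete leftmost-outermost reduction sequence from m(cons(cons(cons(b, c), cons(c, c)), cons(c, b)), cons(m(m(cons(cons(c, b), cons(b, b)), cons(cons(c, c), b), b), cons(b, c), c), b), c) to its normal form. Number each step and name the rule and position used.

c

1. m(cons(cons(cons(b, c), cons(c, c)), cons(c, b)), cons(m(m(cons(cons(c, b), cons(b, b)), cons(cons(c, c), b), b), cons(b, c), c), b), c)  →  m(m(cons(cons(c, b), cons(b, b)), cons(cons(c, c), b), b), cons(b, c), c)   [R8 at ε]
2. m(m(cons(cons(c, b), cons(b, b)), cons(cons(c, c), b), b), cons(b, c), c)  →  m(c, cons(b, c), c)   [R2 at 1]
3. m(c, cons(b, c), c)  →  c   [R7 at ε]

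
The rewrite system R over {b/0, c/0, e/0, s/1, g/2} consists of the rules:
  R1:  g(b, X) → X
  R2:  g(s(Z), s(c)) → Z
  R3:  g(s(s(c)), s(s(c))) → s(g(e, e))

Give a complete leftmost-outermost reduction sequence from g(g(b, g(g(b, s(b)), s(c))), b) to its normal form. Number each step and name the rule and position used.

b

1. g(g(b, g(g(b, s(b)), s(c))), b)  →  g(g(g(b, s(b)), s(c)), b)   [R1 at 1]
2. g(g(g(b, s(b)), s(c)), b)  →  g(g(s(b), s(c)), b)   [R1 at 1.1]
3. g(g(s(b), s(c)), b)  →  g(b, b)   [R2 at 1]
4. g(b, b)  →  b   [R1 at ε]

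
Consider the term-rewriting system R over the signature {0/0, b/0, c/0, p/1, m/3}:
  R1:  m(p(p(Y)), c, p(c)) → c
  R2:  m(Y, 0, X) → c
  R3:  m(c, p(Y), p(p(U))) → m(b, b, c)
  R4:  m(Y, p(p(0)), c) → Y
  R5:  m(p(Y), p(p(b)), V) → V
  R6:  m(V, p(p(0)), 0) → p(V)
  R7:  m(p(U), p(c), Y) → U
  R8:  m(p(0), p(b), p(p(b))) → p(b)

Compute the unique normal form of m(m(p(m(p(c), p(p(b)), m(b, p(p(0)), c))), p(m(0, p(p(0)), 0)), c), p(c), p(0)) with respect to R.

1. m(m(p(m(p(c), p(p(b)), m(b, p(p(0)), c))), p(m(0, p(p(0)), 0)), c), p(c), p(0))  →  m(m(p(m(b, p(p(0)), c)), p(m(0, p(p(0)), 0)), c), p(c), p(0))   [R5 at 1.1.1]
2. m(m(p(m(b, p(p(0)), c)), p(m(0, p(p(0)), 0)), c), p(c), p(0))  →  m(m(p(b), p(m(0, p(p(0)), 0)), c), p(c), p(0))   [R4 at 1.1.1]
3. m(m(p(b), p(m(0, p(p(0)), 0)), c), p(c), p(0))  →  m(m(p(b), p(p(0)), c), p(c), p(0))   [R6 at 1.2.1]
4. m(m(p(b), p(p(0)), c), p(c), p(0))  →  m(p(b), p(c), p(0))   [R4 at 1]
5. m(p(b), p(c), p(0))  →  b   [R7 at ε]

b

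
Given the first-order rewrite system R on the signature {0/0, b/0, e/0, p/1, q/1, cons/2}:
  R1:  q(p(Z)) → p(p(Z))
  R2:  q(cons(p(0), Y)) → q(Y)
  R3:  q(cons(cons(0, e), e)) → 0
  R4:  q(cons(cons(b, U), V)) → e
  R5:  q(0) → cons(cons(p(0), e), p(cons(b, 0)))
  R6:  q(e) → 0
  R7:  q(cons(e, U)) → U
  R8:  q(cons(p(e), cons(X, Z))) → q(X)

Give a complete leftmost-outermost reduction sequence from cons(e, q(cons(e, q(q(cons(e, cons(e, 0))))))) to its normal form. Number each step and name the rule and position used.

1. cons(e, q(cons(e, q(q(cons(e, cons(e, 0)))))))  →  cons(e, q(q(cons(e, cons(e, 0)))))   [R7 at 2]
2. cons(e, q(q(cons(e, cons(e, 0)))))  →  cons(e, q(cons(e, 0)))   [R7 at 2.1]
3. cons(e, q(cons(e, 0)))  →  cons(e, 0)   [R7 at 2]

cons(e, 0)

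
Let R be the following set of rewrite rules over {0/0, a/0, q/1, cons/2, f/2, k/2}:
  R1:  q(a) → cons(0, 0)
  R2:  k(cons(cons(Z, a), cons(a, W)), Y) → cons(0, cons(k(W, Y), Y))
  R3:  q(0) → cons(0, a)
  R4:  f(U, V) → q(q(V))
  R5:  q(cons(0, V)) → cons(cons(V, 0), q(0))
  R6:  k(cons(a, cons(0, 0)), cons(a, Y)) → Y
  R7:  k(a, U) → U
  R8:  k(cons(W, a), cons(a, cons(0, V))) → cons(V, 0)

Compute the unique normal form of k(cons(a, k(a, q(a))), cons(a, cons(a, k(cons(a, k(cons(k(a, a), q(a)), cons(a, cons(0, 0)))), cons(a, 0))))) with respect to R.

cons(a, 0)

1. k(cons(a, k(a, q(a))), cons(a, cons(a, k(cons(a, k(cons(k(a, a), q(a)), cons(a, cons(0, 0)))), cons(a, 0)))))  →  k(cons(a, q(a)), cons(a, cons(a, k(cons(a, k(cons(k(a, a), q(a)), cons(a, cons(0, 0)))), cons(a, 0)))))   [R7 at 1.2]
2. k(cons(a, q(a)), cons(a, cons(a, k(cons(a, k(cons(k(a, a), q(a)), cons(a, cons(0, 0)))), cons(a, 0)))))  →  k(cons(a, cons(0, 0)), cons(a, cons(a, k(cons(a, k(cons(k(a, a), q(a)), cons(a, cons(0, 0)))), cons(a, 0)))))   [R1 at 1.2]
3. k(cons(a, cons(0, 0)), cons(a, cons(a, k(cons(a, k(cons(k(a, a), q(a)), cons(a, cons(0, 0)))), cons(a, 0)))))  →  cons(a, k(cons(a, k(cons(k(a, a), q(a)), cons(a, cons(0, 0)))), cons(a, 0)))   [R6 at ε]
4. cons(a, k(cons(a, k(cons(k(a, a), q(a)), cons(a, cons(0, 0)))), cons(a, 0)))  →  cons(a, k(cons(a, k(cons(a, q(a)), cons(a, cons(0, 0)))), cons(a, 0)))   [R7 at 2.1.2.1.1]
5. cons(a, k(cons(a, k(cons(a, q(a)), cons(a, cons(0, 0)))), cons(a, 0)))  →  cons(a, k(cons(a, k(cons(a, cons(0, 0)), cons(a, cons(0, 0)))), cons(a, 0)))   [R1 at 2.1.2.1.2]
6. cons(a, k(cons(a, k(cons(a, cons(0, 0)), cons(a, cons(0, 0)))), cons(a, 0)))  →  cons(a, k(cons(a, cons(0, 0)), cons(a, 0)))   [R6 at 2.1.2]
7. cons(a, k(cons(a, cons(0, 0)), cons(a, 0)))  →  cons(a, 0)   [R6 at 2]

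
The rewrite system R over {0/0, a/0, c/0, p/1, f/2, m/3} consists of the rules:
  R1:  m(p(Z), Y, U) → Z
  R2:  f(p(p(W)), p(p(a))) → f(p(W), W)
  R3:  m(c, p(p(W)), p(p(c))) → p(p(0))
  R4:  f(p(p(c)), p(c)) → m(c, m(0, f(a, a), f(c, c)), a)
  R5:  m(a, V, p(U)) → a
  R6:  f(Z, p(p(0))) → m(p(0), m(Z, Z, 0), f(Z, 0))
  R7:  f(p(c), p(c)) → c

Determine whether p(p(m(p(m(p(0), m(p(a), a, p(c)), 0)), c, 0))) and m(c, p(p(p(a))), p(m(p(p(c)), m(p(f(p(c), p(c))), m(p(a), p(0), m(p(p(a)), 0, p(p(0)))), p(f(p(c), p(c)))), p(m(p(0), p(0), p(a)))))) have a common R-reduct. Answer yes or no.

yes — NF(t₁) = p(p(0)), NF(t₂) = p(p(0))

Reduce t₁ = p(p(m(p(m(p(0), m(p(a), a, p(c)), 0)), c, 0))):
1. p(p(m(p(m(p(0), m(p(a), a, p(c)), 0)), c, 0)))  →  p(p(m(p(0), m(p(a), a, p(c)), 0)))   [R1 at 1.1]
2. p(p(m(p(0), m(p(a), a, p(c)), 0)))  →  p(p(0))   [R1 at 1.1]

Reduce t₂ = m(c, p(p(p(a))), p(m(p(p(c)), m(p(f(p(c), p(c))), m(p(a), p(0), m(p(p(a)), 0, p(p(0)))), p(f(p(c), p(c)))), p(m(p(0), p(0), p(a)))))):
1. m(c, p(p(p(a))), p(m(p(p(c)), m(p(f(p(c), p(c))), m(p(a), p(0), m(p(p(a)), 0, p(p(0)))), p(f(p(c), p(c)))), p(m(p(0), p(0), p(a))))))  →  m(c, p(p(p(a))), p(p(c)))   [R1 at 3.1]
2. m(c, p(p(p(a))), p(p(c)))  →  p(p(0))   [R3 at ε]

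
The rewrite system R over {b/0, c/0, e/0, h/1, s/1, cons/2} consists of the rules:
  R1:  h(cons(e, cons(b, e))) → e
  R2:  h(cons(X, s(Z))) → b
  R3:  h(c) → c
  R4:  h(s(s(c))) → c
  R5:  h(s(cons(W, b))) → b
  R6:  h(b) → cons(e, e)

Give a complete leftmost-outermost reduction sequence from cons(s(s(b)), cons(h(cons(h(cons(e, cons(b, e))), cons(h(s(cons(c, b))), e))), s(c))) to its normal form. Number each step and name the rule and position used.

cons(s(s(b)), cons(e, s(c)))

1. cons(s(s(b)), cons(h(cons(h(cons(e, cons(b, e))), cons(h(s(cons(c, b))), e))), s(c)))  →  cons(s(s(b)), cons(h(cons(e, cons(h(s(cons(c, b))), e))), s(c)))   [R1 at 2.1.1.1]
2. cons(s(s(b)), cons(h(cons(e, cons(h(s(cons(c, b))), e))), s(c)))  →  cons(s(s(b)), cons(h(cons(e, cons(b, e))), s(c)))   [R5 at 2.1.1.2.1]
3. cons(s(s(b)), cons(h(cons(e, cons(b, e))), s(c)))  →  cons(s(s(b)), cons(e, s(c)))   [R1 at 2.1]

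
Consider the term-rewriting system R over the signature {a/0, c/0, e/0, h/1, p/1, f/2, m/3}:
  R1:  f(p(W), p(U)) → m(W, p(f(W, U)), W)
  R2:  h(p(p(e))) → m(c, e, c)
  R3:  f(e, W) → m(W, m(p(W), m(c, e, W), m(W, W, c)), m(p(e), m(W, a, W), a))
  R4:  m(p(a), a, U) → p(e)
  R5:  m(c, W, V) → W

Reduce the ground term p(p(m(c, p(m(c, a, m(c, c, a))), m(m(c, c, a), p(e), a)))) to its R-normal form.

p(p(p(a)))

1. p(p(m(c, p(m(c, a, m(c, c, a))), m(m(c, c, a), p(e), a))))  →  p(p(p(m(c, a, m(c, c, a)))))   [R5 at 1.1]
2. p(p(p(m(c, a, m(c, c, a)))))  →  p(p(p(a)))   [R5 at 1.1.1]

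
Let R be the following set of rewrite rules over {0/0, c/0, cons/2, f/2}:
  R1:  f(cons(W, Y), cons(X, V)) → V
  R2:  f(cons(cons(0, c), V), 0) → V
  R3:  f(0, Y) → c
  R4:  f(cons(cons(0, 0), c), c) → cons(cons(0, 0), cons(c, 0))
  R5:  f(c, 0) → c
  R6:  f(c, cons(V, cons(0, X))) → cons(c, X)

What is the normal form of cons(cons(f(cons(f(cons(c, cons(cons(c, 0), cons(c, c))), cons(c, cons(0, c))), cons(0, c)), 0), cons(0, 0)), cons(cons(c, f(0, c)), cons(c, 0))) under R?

1. cons(cons(f(cons(f(cons(c, cons(cons(c, 0), cons(c, c))), cons(c, cons(0, c))), cons(0, c)), 0), cons(0, 0)), cons(cons(c, f(0, c)), cons(c, 0)))  →  cons(cons(f(cons(cons(0, c), cons(0, c)), 0), cons(0, 0)), cons(cons(c, f(0, c)), cons(c, 0)))   [R1 at 1.1.1.1]
2. cons(cons(f(cons(cons(0, c), cons(0, c)), 0), cons(0, 0)), cons(cons(c, f(0, c)), cons(c, 0)))  →  cons(cons(cons(0, c), cons(0, 0)), cons(cons(c, f(0, c)), cons(c, 0)))   [R2 at 1.1]
3. cons(cons(cons(0, c), cons(0, 0)), cons(cons(c, f(0, c)), cons(c, 0)))  →  cons(cons(cons(0, c), cons(0, 0)), cons(cons(c, c), cons(c, 0)))   [R3 at 2.1.2]

cons(cons(cons(0, c), cons(0, 0)), cons(cons(c, c), cons(c, 0)))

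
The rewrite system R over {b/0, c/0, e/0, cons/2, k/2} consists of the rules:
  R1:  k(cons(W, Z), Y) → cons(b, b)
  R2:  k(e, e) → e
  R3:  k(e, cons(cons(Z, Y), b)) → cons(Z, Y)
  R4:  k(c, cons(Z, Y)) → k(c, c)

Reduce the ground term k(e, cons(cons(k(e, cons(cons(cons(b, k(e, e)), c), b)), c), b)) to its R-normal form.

cons(cons(cons(b, e), c), c)

1. k(e, cons(cons(k(e, cons(cons(cons(b, k(e, e)), c), b)), c), b))  →  cons(k(e, cons(cons(cons(b, k(e, e)), c), b)), c)   [R3 at ε]
2. cons(k(e, cons(cons(cons(b, k(e, e)), c), b)), c)  →  cons(cons(cons(b, k(e, e)), c), c)   [R3 at 1]
3. cons(cons(cons(b, k(e, e)), c), c)  →  cons(cons(cons(b, e), c), c)   [R2 at 1.1.2]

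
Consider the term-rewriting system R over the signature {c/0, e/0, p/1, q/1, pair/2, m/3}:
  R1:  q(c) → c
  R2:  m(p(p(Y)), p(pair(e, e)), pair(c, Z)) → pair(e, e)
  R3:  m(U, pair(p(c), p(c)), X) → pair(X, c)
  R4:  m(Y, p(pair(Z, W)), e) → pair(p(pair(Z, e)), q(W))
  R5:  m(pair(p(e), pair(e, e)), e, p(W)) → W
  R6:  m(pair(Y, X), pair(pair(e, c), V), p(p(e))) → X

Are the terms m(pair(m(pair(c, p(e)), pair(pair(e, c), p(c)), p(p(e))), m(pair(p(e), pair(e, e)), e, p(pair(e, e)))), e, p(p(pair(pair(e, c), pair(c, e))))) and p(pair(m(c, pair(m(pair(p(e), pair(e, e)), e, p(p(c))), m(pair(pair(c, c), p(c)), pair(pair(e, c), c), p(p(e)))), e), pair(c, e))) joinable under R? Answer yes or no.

yes — NF(t₁) = p(pair(pair(e, c), pair(c, e))), NF(t₂) = p(pair(pair(e, c), pair(c, e)))

Reduce t₁ = m(pair(m(pair(c, p(e)), pair(pair(e, c), p(c)), p(p(e))), m(pair(p(e), pair(e, e)), e, p(pair(e, e)))), e, p(p(pair(pair(e, c), pair(c, e))))):
1. m(pair(m(pair(c, p(e)), pair(pair(e, c), p(c)), p(p(e))), m(pair(p(e), pair(e, e)), e, p(pair(e, e)))), e, p(p(pair(pair(e, c), pair(c, e)))))  →  m(pair(p(e), m(pair(p(e), pair(e, e)), e, p(pair(e, e)))), e, p(p(pair(pair(e, c), pair(c, e)))))   [R6 at 1.1]
2. m(pair(p(e), m(pair(p(e), pair(e, e)), e, p(pair(e, e)))), e, p(p(pair(pair(e, c), pair(c, e)))))  →  m(pair(p(e), pair(e, e)), e, p(p(pair(pair(e, c), pair(c, e)))))   [R5 at 1.2]
3. m(pair(p(e), pair(e, e)), e, p(p(pair(pair(e, c), pair(c, e)))))  →  p(pair(pair(e, c), pair(c, e)))   [R5 at ε]

Reduce t₂ = p(pair(m(c, pair(m(pair(p(e), pair(e, e)), e, p(p(c))), m(pair(pair(c, c), p(c)), pair(pair(e, c), c), p(p(e)))), e), pair(c, e))):
1. p(pair(m(c, pair(m(pair(p(e), pair(e, e)), e, p(p(c))), m(pair(pair(c, c), p(c)), pair(pair(e, c), c), p(p(e)))), e), pair(c, e)))  →  p(pair(m(c, pair(p(c), m(pair(pair(c, c), p(c)), pair(pair(e, c), c), p(p(e)))), e), pair(c, e)))   [R5 at 1.1.2.1]
2. p(pair(m(c, pair(p(c), m(pair(pair(c, c), p(c)), pair(pair(e, c), c), p(p(e)))), e), pair(c, e)))  →  p(pair(m(c, pair(p(c), p(c)), e), pair(c, e)))   [R6 at 1.1.2.2]
3. p(pair(m(c, pair(p(c), p(c)), e), pair(c, e)))  →  p(pair(pair(e, c), pair(c, e)))   [R3 at 1.1]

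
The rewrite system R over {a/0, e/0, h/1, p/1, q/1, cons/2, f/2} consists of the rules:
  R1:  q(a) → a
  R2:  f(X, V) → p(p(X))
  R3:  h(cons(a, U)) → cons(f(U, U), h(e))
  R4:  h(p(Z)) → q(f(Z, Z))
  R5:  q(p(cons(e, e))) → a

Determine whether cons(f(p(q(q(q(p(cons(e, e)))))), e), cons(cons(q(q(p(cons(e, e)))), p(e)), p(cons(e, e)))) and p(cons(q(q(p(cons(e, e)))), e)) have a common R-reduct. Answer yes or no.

no — NF(t₁) = cons(p(p(p(a))), cons(cons(a, p(e)), p(cons(e, e)))), NF(t₂) = p(cons(a, e))

Reduce t₁ = cons(f(p(q(q(q(p(cons(e, e)))))), e), cons(cons(q(q(p(cons(e, e)))), p(e)), p(cons(e, e)))):
1. cons(f(p(q(q(q(p(cons(e, e)))))), e), cons(cons(q(q(p(cons(e, e)))), p(e)), p(cons(e, e))))  →  cons(p(p(p(q(q(q(p(cons(e, e)))))))), cons(cons(q(q(p(cons(e, e)))), p(e)), p(cons(e, e))))   [R2 at 1]
2. cons(p(p(p(q(q(q(p(cons(e, e)))))))), cons(cons(q(q(p(cons(e, e)))), p(e)), p(cons(e, e))))  →  cons(p(p(p(q(q(a))))), cons(cons(q(q(p(cons(e, e)))), p(e)), p(cons(e, e))))   [R5 at 1.1.1.1.1.1]
3. cons(p(p(p(q(q(a))))), cons(cons(q(q(p(cons(e, e)))), p(e)), p(cons(e, e))))  →  cons(p(p(p(q(a)))), cons(cons(q(q(p(cons(e, e)))), p(e)), p(cons(e, e))))   [R1 at 1.1.1.1.1]
4. cons(p(p(p(q(a)))), cons(cons(q(q(p(cons(e, e)))), p(e)), p(cons(e, e))))  →  cons(p(p(p(a))), cons(cons(q(q(p(cons(e, e)))), p(e)), p(cons(e, e))))   [R1 at 1.1.1.1]
5. cons(p(p(p(a))), cons(cons(q(q(p(cons(e, e)))), p(e)), p(cons(e, e))))  →  cons(p(p(p(a))), cons(cons(q(a), p(e)), p(cons(e, e))))   [R5 at 2.1.1.1]
6. cons(p(p(p(a))), cons(cons(q(a), p(e)), p(cons(e, e))))  →  cons(p(p(p(a))), cons(cons(a, p(e)), p(cons(e, e))))   [R1 at 2.1.1]

Reduce t₂ = p(cons(q(q(p(cons(e, e)))), e)):
1. p(cons(q(q(p(cons(e, e)))), e))  →  p(cons(q(a), e))   [R5 at 1.1.1]
2. p(cons(q(a), e))  →  p(cons(a, e))   [R1 at 1.1]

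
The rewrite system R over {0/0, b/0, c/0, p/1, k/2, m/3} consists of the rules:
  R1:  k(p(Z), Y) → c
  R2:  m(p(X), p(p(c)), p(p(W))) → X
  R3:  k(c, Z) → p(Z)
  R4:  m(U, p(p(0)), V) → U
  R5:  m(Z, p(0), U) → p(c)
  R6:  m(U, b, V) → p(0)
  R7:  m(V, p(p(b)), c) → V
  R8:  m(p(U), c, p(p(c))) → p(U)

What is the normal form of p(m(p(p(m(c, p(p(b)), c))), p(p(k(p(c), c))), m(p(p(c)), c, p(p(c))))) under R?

1. p(m(p(p(m(c, p(p(b)), c))), p(p(k(p(c), c))), m(p(p(c)), c, p(p(c)))))  →  p(m(p(p(c)), p(p(k(p(c), c))), m(p(p(c)), c, p(p(c)))))   [R7 at 1.1.1.1]
2. p(m(p(p(c)), p(p(k(p(c), c))), m(p(p(c)), c, p(p(c)))))  →  p(m(p(p(c)), p(p(c)), m(p(p(c)), c, p(p(c)))))   [R1 at 1.2.1.1]
3. p(m(p(p(c)), p(p(c)), m(p(p(c)), c, p(p(c)))))  →  p(m(p(p(c)), p(p(c)), p(p(c))))   [R8 at 1.3]
4. p(m(p(p(c)), p(p(c)), p(p(c))))  →  p(p(c))   [R2 at 1]

p(p(c))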